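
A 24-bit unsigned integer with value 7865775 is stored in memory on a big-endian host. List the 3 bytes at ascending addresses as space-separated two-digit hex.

7865775 in hexadecimal, padded to 24 bits, is 0x7805AF.
Split into bytes (most-significant first): 78 05 AF.
Big-endian: lowest address holds the most-significant byte.
So the memory order matches the most-significant-first order: 78 05 AF.

78 05 AF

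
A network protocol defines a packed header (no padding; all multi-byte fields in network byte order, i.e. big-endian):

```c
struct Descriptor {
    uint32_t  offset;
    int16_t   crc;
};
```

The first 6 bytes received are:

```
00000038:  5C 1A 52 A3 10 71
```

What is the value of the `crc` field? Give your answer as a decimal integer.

`crc` follows `offset` (4 bytes), so it starts at byte offset 4 and occupies 2 bytes.
Bytes at offsets 4..5: 10 71.
Big-endian stores the most-significant byte at the lowest address.
The bytes are already most-significant first: 0x1071.
0x1071 = 4209.

4209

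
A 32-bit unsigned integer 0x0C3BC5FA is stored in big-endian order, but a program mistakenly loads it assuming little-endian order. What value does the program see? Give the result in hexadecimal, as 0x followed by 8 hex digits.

0xFAC53B0C

Stored big-endian, the bytes at ascending addresses are 0C 3B C5 FA.
Read back as little-endian, the first byte is least significant, giving 0xFAC53B0C.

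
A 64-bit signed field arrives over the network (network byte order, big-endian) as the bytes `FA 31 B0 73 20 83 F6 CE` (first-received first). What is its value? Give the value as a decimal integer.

Big-endian: lowest address holds the most-significant byte.
The bytes are already most-significant first: 0xFA31B0732083F6CE.
Top bit is set, so as a signed 64-bit value this is 0xFA31B0732083F6CE − 2^64 = -418359281855498546.

-418359281855498546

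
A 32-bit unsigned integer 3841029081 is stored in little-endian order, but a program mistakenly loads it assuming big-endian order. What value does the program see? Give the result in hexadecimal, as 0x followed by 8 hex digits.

3841029081 in 32-bit hexadecimal is 0xE4F173D9.
Stored little-endian, the bytes at ascending addresses are D9 73 F1 E4.
Read back as big-endian, the last byte is least significant, giving 0xD973F1E4.

0xD973F1E4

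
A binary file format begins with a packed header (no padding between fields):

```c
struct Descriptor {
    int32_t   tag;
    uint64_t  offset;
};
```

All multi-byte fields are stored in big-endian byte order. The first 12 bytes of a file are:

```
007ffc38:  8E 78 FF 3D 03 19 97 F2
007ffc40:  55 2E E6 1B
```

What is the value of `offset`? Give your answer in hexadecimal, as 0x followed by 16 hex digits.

`offset` follows `tag` (4 bytes), so it starts at byte offset 4 and occupies 8 bytes.
Bytes at offsets 4..11: 03 19 97 F2 55 2E E6 1B.
Big-endian stores the most-significant byte at the lowest address.
The bytes are already most-significant first: 0x031997F2552EE61B.

0x031997F2552EE61B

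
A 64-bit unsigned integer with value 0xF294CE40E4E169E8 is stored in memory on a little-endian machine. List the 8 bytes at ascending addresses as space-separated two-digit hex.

Split into bytes (most-significant first): F2 94 CE 40 E4 E1 69 E8.
Little-endian stores the least-significant byte at the lowest address.
So at ascending addresses the bytes are E8 69 E1 E4 40 CE 94 F2.

E8 69 E1 E4 40 CE 94 F2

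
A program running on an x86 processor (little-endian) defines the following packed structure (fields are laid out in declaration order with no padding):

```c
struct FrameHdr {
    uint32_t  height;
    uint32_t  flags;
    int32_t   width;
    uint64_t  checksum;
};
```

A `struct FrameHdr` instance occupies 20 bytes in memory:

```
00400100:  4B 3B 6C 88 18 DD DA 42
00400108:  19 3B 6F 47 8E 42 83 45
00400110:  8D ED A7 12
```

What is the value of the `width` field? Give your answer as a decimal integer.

`width` follows `height` (4 B), `flags` (4 B), so it starts at offset 4 + 4 = 8 and occupies 4 bytes.
Bytes at offsets 8..11: 19 3B 6F 47.
Little-endian: lowest address holds the least-significant byte.
Reassemble most-significant byte first: 47 6F 3B 19 → 0x476F3B19.
0x476F3B19 = 1198471961.

1198471961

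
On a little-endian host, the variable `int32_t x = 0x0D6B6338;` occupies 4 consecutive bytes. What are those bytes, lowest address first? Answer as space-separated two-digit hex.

38 63 6B 0D

Split into bytes (most-significant first): 0D 6B 63 38.
Little-endian: lowest address holds the least-significant byte.
So at ascending addresses the bytes are 38 63 6B 0D.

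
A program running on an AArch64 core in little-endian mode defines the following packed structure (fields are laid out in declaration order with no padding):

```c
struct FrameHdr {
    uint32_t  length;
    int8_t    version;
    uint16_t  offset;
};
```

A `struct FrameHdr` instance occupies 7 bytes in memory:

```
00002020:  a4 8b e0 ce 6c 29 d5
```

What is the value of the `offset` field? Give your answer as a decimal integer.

`offset` follows `length` (4 B), `version` (1 B), so it starts at offset 4 + 1 = 5 and occupies 2 bytes.
Bytes at offsets 5..6: 29 D5.
Little-endian: lowest address holds the least-significant byte.
Reassemble most-significant byte first: D5 29 → 0xD529.
0xD529 = 54569.

54569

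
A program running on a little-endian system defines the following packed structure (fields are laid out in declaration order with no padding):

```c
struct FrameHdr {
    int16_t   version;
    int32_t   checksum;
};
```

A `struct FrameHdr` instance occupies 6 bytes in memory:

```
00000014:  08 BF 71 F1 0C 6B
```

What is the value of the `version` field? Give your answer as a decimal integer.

`version` is the first field, at byte offset 0, occupying 2 bytes.
Bytes at offsets 0..1: 08 BF.
In little-endian order the low byte comes first in memory.
Reassemble most-significant byte first: BF 08 → 0xBF08.
Top bit is set, so as a signed 16-bit value this is 0xBF08 − 2^16 = -16632.

-16632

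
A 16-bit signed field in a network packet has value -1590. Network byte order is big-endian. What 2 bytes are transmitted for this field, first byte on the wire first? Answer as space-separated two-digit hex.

Two's complement of -1590 in 16 bits: 1590 = 0x0636; invert → 0xF9C9; add 1 → 0xF9CA.
Split into bytes (most-significant first): F9 CA.
Big-endian: lowest address holds the most-significant byte.
So the memory order matches the most-significant-first order: F9 CA.

F9 CA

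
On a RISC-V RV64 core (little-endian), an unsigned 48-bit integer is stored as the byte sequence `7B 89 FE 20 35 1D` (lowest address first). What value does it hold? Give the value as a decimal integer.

32114024024443

In little-endian order the low byte comes first in memory.
Reassemble most-significant byte first: 1D 35 20 FE 89 7B → 0x1D3520FE897B.
0x1D3520FE897B = 32114024024443.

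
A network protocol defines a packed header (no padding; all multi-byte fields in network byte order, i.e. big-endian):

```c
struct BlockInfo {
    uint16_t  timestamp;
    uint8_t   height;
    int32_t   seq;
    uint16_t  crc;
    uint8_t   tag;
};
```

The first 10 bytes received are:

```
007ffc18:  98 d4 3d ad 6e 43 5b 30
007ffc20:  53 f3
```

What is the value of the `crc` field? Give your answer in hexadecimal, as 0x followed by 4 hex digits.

`crc` follows `timestamp` (2 B), `height` (1 B), `seq` (4 B), so it starts at offset 2 + 1 + 4 = 7 and occupies 2 bytes.
Bytes at offsets 7..8: 30 53.
Big-endian stores the most-significant byte at the lowest address.
The bytes are already most-significant first: 0x3053.

0x3053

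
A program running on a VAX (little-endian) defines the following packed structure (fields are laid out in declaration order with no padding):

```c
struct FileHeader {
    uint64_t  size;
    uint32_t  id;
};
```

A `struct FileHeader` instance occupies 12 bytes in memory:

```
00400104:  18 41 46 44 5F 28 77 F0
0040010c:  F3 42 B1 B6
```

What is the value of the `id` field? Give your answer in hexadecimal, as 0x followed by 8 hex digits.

`id` follows `size` (8 bytes), so it starts at byte offset 8 and occupies 4 bytes.
Bytes at offsets 8..11: F3 42 B1 B6.
In little-endian order the low byte comes first in memory.
Reassemble most-significant byte first: B6 B1 42 F3 → 0xB6B142F3.

0xB6B142F3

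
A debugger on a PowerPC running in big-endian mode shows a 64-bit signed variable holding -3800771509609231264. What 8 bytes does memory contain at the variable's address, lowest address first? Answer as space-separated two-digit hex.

CB 40 F2 73 09 51 0C 60

Two's complement of -3800771509609231264 in 64 bits: 3800771509609231264 = 0x34BF0D8CF6AEF3A0; invert → 0xCB40F27309510C5F; add 1 → 0xCB40F27309510C60.
Split into bytes (most-significant first): CB 40 F2 73 09 51 0C 60.
In big-endian order the high byte comes first in memory.
So the memory order matches the most-significant-first order: CB 40 F2 73 09 51 0C 60.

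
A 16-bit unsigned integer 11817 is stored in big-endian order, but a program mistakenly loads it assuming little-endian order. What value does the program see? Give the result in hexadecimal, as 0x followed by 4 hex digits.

0x292E

11817 in 16-bit hexadecimal is 0x2E29.
Stored big-endian, the bytes at ascending addresses are 2E 29.
Read back as little-endian, the first byte is least significant, giving 0x292E.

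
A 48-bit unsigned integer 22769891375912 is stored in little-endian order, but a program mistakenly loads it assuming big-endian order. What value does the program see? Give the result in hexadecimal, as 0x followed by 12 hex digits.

0x287B4987B514

22769891375912 in 48-bit hexadecimal is 0x14B587497B28.
Stored little-endian, the bytes at ascending addresses are 28 7B 49 87 B5 14.
Read back as big-endian, the last byte is least significant, giving 0x287B4987B514.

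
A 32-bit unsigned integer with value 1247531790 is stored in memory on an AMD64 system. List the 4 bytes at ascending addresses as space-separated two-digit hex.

0E D3 5B 4A

1247531790 in hexadecimal, padded to 32 bits, is 0x4A5BD30E.
Split into bytes (most-significant first): 4A 5B D3 0E.
Little-endian stores the least-significant byte at the lowest address.
So at ascending addresses the bytes are 0E D3 5B 4A.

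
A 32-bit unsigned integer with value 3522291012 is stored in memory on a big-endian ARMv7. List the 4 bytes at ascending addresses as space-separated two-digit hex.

3522291012 in hexadecimal, padded to 32 bits, is 0xD1F1E544.
Split into bytes (most-significant first): D1 F1 E5 44.
In big-endian order the high byte comes first in memory.
So the memory order matches the most-significant-first order: D1 F1 E5 44.

D1 F1 E5 44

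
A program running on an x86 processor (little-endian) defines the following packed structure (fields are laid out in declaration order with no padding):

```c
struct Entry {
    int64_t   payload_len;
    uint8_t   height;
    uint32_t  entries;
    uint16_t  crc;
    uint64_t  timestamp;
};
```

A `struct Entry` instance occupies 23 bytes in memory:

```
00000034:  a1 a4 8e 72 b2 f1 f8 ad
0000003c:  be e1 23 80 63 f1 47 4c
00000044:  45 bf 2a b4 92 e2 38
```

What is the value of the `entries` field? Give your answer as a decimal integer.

`entries` follows `payload_len` (8 B), `height` (1 B), so it starts at offset 8 + 1 = 9 and occupies 4 bytes.
Bytes at offsets 9..12: E1 23 80 63.
Little-endian stores the least-significant byte at the lowest address.
Reassemble most-significant byte first: 63 80 23 E1 → 0x638023E1.
0x638023E1 = 1669342177.

1669342177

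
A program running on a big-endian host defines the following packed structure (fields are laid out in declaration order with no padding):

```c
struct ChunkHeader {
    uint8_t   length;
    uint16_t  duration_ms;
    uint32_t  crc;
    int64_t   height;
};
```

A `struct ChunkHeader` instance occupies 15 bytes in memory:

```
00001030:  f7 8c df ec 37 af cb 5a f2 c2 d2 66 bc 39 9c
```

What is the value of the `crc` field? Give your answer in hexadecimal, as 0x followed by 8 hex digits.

`crc` follows `length` (1 B), `duration_ms` (2 B), so it starts at offset 1 + 2 = 3 and occupies 4 bytes.
Bytes at offsets 3..6: EC 37 AF CB.
Big-endian: lowest address holds the most-significant byte.
The bytes are already most-significant first: 0xEC37AFCB.

0xEC37AFCB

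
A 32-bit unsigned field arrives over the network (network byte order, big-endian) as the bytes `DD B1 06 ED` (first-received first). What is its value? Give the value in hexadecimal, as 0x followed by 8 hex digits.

0xDDB106ED

Big-endian stores the most-significant byte at the lowest address.
The bytes are already most-significant first: 0xDDB106ED.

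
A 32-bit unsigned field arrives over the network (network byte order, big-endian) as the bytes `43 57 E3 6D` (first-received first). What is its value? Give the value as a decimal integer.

Big-endian stores the most-significant byte at the lowest address.
The bytes are already most-significant first: 0x4357E36D.
0x4357E36D = 1129833325.

1129833325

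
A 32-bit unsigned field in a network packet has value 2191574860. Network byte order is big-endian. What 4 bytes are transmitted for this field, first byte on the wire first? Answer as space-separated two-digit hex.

2191574860 in hexadecimal, padded to 32 bits, is 0x82A0C74C.
Split into bytes (most-significant first): 82 A0 C7 4C.
In big-endian order the high byte comes first in memory.
So the memory order matches the most-significant-first order: 82 A0 C7 4C.

82 A0 C7 4C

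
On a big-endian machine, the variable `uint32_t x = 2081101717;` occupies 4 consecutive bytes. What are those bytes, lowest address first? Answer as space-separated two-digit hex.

7C 0B 17 95

2081101717 in hexadecimal, padded to 32 bits, is 0x7C0B1795.
Split into bytes (most-significant first): 7C 0B 17 95.
In big-endian order the high byte comes first in memory.
So the memory order matches the most-significant-first order: 7C 0B 17 95.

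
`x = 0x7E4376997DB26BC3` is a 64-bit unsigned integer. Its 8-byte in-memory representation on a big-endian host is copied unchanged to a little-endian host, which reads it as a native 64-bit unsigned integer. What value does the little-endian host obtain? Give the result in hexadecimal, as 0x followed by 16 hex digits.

0xC36BB27D9976437E

Stored big-endian, the bytes at ascending addresses are 7E 43 76 99 7D B2 6B C3.
Read back as little-endian, the first byte is least significant, giving 0xC36BB27D9976437E.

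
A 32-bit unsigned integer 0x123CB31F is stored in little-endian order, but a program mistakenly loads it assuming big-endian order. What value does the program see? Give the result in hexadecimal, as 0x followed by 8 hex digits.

Stored little-endian, the bytes at ascending addresses are 1F B3 3C 12.
Read back as big-endian, the last byte is least significant, giving 0x1FB33C12.

0x1FB33C12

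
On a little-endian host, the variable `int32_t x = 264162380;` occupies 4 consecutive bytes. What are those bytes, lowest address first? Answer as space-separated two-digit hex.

264162380 in hexadecimal, padded to 32 bits, is 0x0FBECC4C.
Split into bytes (most-significant first): 0F BE CC 4C.
In little-endian order the low byte comes first in memory.
So at ascending addresses the bytes are 4C CC BE 0F.

4C CC BE 0F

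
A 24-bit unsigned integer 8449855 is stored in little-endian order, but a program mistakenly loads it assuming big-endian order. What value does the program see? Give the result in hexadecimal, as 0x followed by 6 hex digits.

0x3FEF80

8449855 in 24-bit hexadecimal is 0x80EF3F.
Stored little-endian, the bytes at ascending addresses are 3F EF 80.
Read back as big-endian, the last byte is least significant, giving 0x3FEF80.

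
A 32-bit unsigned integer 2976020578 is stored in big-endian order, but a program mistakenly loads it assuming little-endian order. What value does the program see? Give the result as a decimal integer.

1652056753

2976020578 in 32-bit hexadecimal is 0xB1627862.
Stored big-endian, the bytes at ascending addresses are B1 62 78 62.
Read back as little-endian, the first byte is least significant, giving 0x627862B1.
0x627862B1 = 1652056753.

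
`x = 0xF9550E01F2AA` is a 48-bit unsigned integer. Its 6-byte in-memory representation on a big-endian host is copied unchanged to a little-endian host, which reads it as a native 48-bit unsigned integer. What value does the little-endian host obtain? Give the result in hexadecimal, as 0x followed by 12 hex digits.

Stored big-endian, the bytes at ascending addresses are F9 55 0E 01 F2 AA.
Read back as little-endian, the first byte is least significant, giving 0xAAF2010E55F9.

0xAAF2010E55F9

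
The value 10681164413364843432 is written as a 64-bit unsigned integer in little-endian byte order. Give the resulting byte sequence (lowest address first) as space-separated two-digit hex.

10681164413364843432 in hexadecimal, padded to 64 bits, is 0x943B1E715627B3A8.
Split into bytes (most-significant first): 94 3B 1E 71 56 27 B3 A8.
In little-endian order the low byte comes first in memory.
So at ascending addresses the bytes are A8 B3 27 56 71 1E 3B 94.

A8 B3 27 56 71 1E 3B 94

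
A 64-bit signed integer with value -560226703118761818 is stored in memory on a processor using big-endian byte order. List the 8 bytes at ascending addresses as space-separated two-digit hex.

F8 39 AC C8 1E EB 00 A6

Two's complement of -560226703118761818 in 64 bits: 560226703118761818 = 0x07C65337E114FF5A; invert → 0xF839ACC81EEB00A5; add 1 → 0xF839ACC81EEB00A6.
Split into bytes (most-significant first): F8 39 AC C8 1E EB 00 A6.
Big-endian: lowest address holds the most-significant byte.
So the memory order matches the most-significant-first order: F8 39 AC C8 1E EB 00 A6.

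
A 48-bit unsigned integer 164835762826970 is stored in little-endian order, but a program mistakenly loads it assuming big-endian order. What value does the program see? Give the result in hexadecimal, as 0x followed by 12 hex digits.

0xDAEE16D1EA95

164835762826970 in 48-bit hexadecimal is 0x95EAD116EEDA.
Stored little-endian, the bytes at ascending addresses are DA EE 16 D1 EA 95.
Read back as big-endian, the last byte is least significant, giving 0xDAEE16D1EA95.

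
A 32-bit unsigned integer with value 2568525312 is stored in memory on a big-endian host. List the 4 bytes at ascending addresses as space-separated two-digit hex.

99 18 96 00

2568525312 in hexadecimal, padded to 32 bits, is 0x99189600.
Split into bytes (most-significant first): 99 18 96 00.
Big-endian: lowest address holds the most-significant byte.
So the memory order matches the most-significant-first order: 99 18 96 00.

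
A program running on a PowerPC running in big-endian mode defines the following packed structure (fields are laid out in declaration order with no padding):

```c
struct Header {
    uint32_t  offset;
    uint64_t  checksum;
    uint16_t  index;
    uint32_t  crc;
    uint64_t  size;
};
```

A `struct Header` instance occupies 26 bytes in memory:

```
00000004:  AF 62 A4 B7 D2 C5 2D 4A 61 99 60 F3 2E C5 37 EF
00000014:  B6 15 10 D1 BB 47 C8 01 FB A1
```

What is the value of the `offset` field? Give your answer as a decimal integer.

2942477495

`offset` is the first field, at byte offset 0, occupying 4 bytes.
Bytes at offsets 0..3: AF 62 A4 B7.
Big-endian: lowest address holds the most-significant byte.
The bytes are already most-significant first: 0xAF62A4B7.
0xAF62A4B7 = 2942477495.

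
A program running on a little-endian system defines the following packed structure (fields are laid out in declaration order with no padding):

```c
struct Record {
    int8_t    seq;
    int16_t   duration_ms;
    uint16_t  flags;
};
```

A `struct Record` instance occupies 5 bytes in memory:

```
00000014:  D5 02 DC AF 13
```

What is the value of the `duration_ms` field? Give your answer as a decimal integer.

`duration_ms` follows `seq` (1 byte), so it starts at byte offset 1 and occupies 2 bytes.
Bytes at offsets 1..2: 02 DC.
Little-endian: lowest address holds the least-significant byte.
Reassemble most-significant byte first: DC 02 → 0xDC02.
Top bit is set, so as a signed 16-bit value this is 0xDC02 − 2^16 = -9214.

-9214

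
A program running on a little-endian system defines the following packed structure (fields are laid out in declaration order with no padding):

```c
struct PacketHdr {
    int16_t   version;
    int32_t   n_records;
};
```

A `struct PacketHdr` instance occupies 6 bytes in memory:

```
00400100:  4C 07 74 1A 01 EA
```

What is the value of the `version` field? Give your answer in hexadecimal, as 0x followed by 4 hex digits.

`version` is the first field, at byte offset 0, occupying 2 bytes.
Bytes at offsets 0..1: 4C 07.
Little-endian stores the least-significant byte at the lowest address.
Reassemble most-significant byte first: 07 4C → 0x074C.

0x074C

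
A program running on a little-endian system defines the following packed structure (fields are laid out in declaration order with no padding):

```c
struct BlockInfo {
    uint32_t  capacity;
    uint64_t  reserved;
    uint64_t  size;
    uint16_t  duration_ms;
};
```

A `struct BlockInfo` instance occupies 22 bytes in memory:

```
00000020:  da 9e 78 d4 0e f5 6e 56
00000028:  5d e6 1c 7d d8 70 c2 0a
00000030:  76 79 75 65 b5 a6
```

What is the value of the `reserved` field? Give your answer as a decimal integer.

`reserved` follows `capacity` (4 bytes), so it starts at byte offset 4 and occupies 8 bytes.
Bytes at offsets 4..11: 0E F5 6E 56 5D E6 1C 7D.
Little-endian: lowest address holds the least-significant byte.
Reassemble most-significant byte first: 7D 1C E6 5D 56 6E F5 0E → 0x7D1CE65D566EF50E.
0x7D1CE65D566EF50E = 9015333842645349646.

9015333842645349646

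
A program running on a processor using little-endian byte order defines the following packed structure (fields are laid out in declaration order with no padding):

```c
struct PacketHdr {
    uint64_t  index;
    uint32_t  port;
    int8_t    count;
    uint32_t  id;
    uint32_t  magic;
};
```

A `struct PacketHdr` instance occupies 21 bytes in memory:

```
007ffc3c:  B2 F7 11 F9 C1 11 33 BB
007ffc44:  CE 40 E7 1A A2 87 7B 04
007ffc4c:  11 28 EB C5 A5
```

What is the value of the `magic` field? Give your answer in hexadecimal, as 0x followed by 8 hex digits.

0xA5C5EB28

`magic` follows `index` (8 B), `port` (4 B), `count` (1 B), `id` (4 B), so it starts at offset 8 + 4 + 1 + 4 = 17 and occupies 4 bytes.
Bytes at offsets 17..20: 28 EB C5 A5.
In little-endian order the low byte comes first in memory.
Reassemble most-significant byte first: A5 C5 EB 28 → 0xA5C5EB28.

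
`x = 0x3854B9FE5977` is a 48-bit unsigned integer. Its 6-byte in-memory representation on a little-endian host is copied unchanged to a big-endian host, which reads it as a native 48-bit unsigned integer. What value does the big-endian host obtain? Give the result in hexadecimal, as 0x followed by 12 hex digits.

Stored little-endian, the bytes at ascending addresses are 77 59 FE B9 54 38.
Read back as big-endian, the last byte is least significant, giving 0x7759FEB95438.

0x7759FEB95438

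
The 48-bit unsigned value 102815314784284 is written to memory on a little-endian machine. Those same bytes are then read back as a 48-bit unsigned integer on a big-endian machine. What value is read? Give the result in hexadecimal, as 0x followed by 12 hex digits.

0x1CB0508E825D

102815314784284 in 48-bit hexadecimal is 0x5D828E50B01C.
Stored little-endian, the bytes at ascending addresses are 1C B0 50 8E 82 5D.
Read back as big-endian, the last byte is least significant, giving 0x1CB0508E825D.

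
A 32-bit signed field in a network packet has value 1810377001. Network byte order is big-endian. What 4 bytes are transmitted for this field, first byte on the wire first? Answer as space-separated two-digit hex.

6B E8 29 29

1810377001 in hexadecimal, padded to 32 bits, is 0x6BE82929.
Split into bytes (most-significant first): 6B E8 29 29.
In big-endian order the high byte comes first in memory.
So the memory order matches the most-significant-first order: 6B E8 29 29.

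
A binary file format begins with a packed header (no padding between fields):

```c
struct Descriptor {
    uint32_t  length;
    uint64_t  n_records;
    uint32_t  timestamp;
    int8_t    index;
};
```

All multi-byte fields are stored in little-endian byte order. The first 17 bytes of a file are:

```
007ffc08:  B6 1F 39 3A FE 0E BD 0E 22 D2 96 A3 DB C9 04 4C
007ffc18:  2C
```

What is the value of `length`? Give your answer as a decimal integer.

`length` is the first field, at byte offset 0, occupying 4 bytes.
Bytes at offsets 0..3: B6 1F 39 3A.
Little-endian stores the least-significant byte at the lowest address.
Reassemble most-significant byte first: 3A 39 1F B6 → 0x3A391FB6.
0x3A391FB6 = 976822198.

976822198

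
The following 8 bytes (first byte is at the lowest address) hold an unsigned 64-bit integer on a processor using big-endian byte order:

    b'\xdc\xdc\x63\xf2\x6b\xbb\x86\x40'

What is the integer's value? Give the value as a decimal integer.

15914705076061177408

In big-endian order the high byte comes first in memory.
The bytes are already most-significant first: 0xDCDC63F26BBB8640.
0xDCDC63F26BBB8640 = 15914705076061177408.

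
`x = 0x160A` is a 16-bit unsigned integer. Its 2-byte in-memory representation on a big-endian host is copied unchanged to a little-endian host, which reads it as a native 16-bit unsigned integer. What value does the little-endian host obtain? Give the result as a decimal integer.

2582

Stored big-endian, the bytes at ascending addresses are 16 0A.
Read back as little-endian, the first byte is least significant, giving 0x0A16.
0x0A16 = 2582.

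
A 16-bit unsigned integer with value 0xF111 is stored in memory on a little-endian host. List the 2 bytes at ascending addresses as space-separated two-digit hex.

11 F1

Split into bytes (most-significant first): F1 11.
In little-endian order the low byte comes first in memory.
So at ascending addresses the bytes are 11 F1.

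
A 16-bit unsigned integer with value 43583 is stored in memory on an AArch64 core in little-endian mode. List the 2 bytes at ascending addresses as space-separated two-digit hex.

43583 in hexadecimal, padded to 16 bits, is 0xAA3F.
Split into bytes (most-significant first): AA 3F.
In little-endian order the low byte comes first in memory.
So at ascending addresses the bytes are 3F AA.

3F AA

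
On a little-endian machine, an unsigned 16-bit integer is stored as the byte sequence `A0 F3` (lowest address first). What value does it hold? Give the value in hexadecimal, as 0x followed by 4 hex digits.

0xF3A0

Little-endian: lowest address holds the least-significant byte.
Reassemble most-significant byte first: F3 A0 → 0xF3A0.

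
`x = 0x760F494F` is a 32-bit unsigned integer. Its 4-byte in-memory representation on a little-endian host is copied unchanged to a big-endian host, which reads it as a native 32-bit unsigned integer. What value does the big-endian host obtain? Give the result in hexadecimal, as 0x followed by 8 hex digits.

Stored little-endian, the bytes at ascending addresses are 4F 49 0F 76.
Read back as big-endian, the last byte is least significant, giving 0x4F490F76.

0x4F490F76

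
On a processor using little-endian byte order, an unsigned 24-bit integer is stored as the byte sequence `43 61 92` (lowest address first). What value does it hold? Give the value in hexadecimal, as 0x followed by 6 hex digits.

Little-endian stores the least-significant byte at the lowest address.
Reassemble most-significant byte first: 92 61 43 → 0x926143.

0x926143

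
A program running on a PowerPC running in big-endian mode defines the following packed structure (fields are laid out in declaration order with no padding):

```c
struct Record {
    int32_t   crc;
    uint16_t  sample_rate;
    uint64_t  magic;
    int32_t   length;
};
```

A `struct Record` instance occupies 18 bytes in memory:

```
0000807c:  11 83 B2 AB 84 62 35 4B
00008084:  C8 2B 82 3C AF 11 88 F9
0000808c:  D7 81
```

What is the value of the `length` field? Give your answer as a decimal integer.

`length` follows `crc` (4 B), `sample_rate` (2 B), `magic` (8 B), so it starts at offset 4 + 2 + 8 = 14 and occupies 4 bytes.
Bytes at offsets 14..17: 88 F9 D7 81.
Big-endian stores the most-significant byte at the lowest address.
The bytes are already most-significant first: 0x88F9D781.
Top bit is set, so as a signed 32-bit value this is 0x88F9D781 − 2^32 = -1996892287.

-1996892287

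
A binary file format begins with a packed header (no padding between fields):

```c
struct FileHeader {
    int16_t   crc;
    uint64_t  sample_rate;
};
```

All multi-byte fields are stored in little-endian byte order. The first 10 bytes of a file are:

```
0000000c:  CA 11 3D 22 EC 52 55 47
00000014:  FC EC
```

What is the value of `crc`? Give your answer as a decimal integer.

`crc` is the first field, at byte offset 0, occupying 2 bytes.
Bytes at offsets 0..1: CA 11.
Little-endian stores the least-significant byte at the lowest address.
Reassemble most-significant byte first: 11 CA → 0x11CA.
0x11CA = 4554.

4554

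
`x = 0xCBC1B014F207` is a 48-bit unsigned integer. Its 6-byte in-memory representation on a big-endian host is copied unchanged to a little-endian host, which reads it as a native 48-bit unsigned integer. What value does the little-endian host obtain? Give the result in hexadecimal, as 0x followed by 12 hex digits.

Stored big-endian, the bytes at ascending addresses are CB C1 B0 14 F2 07.
Read back as little-endian, the first byte is least significant, giving 0x07F214B0C1CB.

0x07F214B0C1CB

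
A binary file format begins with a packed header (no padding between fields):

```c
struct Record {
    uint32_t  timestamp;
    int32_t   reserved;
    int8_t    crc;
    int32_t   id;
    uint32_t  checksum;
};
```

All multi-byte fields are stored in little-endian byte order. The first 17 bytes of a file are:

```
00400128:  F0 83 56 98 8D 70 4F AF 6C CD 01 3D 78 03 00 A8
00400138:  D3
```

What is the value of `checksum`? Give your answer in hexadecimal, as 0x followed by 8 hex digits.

0xD3A80003

`checksum` follows `timestamp` (4 B), `reserved` (4 B), `crc` (1 B), `id` (4 B), so it starts at offset 4 + 4 + 1 + 4 = 13 and occupies 4 bytes.
Bytes at offsets 13..16: 03 00 A8 D3.
Little-endian stores the least-significant byte at the lowest address.
Reassemble most-significant byte first: D3 A8 00 03 → 0xD3A80003.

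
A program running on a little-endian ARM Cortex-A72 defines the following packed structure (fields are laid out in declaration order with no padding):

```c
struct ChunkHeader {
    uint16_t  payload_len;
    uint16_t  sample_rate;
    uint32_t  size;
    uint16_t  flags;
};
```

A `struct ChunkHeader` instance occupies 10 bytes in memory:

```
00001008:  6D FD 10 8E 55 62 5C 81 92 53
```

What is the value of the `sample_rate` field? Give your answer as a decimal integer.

36368

`sample_rate` follows `payload_len` (2 bytes), so it starts at byte offset 2 and occupies 2 bytes.
Bytes at offsets 2..3: 10 8E.
Little-endian: lowest address holds the least-significant byte.
Reassemble most-significant byte first: 8E 10 → 0x8E10.
0x8E10 = 36368.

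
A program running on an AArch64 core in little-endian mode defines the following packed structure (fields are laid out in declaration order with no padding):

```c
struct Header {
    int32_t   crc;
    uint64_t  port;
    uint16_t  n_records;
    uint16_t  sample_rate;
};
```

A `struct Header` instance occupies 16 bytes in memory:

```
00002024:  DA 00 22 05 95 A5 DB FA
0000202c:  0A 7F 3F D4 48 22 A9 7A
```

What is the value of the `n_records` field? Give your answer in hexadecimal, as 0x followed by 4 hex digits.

0x2248

`n_records` follows `crc` (4 B), `port` (8 B), so it starts at offset 4 + 8 = 12 and occupies 2 bytes.
Bytes at offsets 12..13: 48 22.
Little-endian stores the least-significant byte at the lowest address.
Reassemble most-significant byte first: 22 48 → 0x2248.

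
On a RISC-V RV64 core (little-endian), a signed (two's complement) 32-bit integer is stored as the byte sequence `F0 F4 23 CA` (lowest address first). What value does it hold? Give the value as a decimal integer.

Little-endian stores the least-significant byte at the lowest address.
Reassemble most-significant byte first: CA 23 F4 F0 → 0xCA23F4F0.
Top bit is set, so as a signed 32-bit value this is 0xCA23F4F0 − 2^32 = -903613200.

-903613200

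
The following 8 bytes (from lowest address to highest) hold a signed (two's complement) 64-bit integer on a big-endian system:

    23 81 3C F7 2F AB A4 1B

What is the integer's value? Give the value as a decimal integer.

Big-endian stores the most-significant byte at the lowest address.
The bytes are already most-significant first: 0x23813CF72FABA41B.
0x23813CF72FABA41B = 2558393095677518875.

2558393095677518875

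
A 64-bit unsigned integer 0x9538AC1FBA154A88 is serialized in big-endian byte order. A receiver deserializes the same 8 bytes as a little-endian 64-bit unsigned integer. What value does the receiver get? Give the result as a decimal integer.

9820685826574268565

Stored big-endian, the bytes at ascending addresses are 95 38 AC 1F BA 15 4A 88.
Read back as little-endian, the first byte is least significant, giving 0x884A15BA1FAC3895.
0x884A15BA1FAC3895 = 9820685826574268565.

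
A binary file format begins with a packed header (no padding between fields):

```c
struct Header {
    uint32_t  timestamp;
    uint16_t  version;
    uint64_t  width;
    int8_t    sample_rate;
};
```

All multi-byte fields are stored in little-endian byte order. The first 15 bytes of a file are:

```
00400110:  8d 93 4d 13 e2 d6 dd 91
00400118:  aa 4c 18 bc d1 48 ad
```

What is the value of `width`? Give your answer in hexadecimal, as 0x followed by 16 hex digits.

`width` follows `timestamp` (4 B), `version` (2 B), so it starts at offset 4 + 2 = 6 and occupies 8 bytes.
Bytes at offsets 6..13: DD 91 AA 4C 18 BC D1 48.
Little-endian: lowest address holds the least-significant byte.
Reassemble most-significant byte first: 48 D1 BC 18 4C AA 91 DD → 0x48D1BC184CAA91DD.

0x48D1BC184CAA91DD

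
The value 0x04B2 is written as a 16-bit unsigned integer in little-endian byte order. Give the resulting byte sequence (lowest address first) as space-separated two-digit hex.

B2 04

Split into bytes (most-significant first): 04 B2.
Little-endian: lowest address holds the least-significant byte.
So at ascending addresses the bytes are B2 04.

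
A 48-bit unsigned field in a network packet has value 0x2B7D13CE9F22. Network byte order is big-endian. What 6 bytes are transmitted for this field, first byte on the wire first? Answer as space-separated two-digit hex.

2B 7D 13 CE 9F 22

Split into bytes (most-significant first): 2B 7D 13 CE 9F 22.
Big-endian: lowest address holds the most-significant byte.
So the memory order matches the most-significant-first order: 2B 7D 13 CE 9F 22.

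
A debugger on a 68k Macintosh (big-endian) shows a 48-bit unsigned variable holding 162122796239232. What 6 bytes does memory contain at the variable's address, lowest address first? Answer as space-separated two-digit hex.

162122796239232 in hexadecimal, padded to 48 bits, is 0x937327AE0980.
Split into bytes (most-significant first): 93 73 27 AE 09 80.
Big-endian stores the most-significant byte at the lowest address.
So the memory order matches the most-significant-first order: 93 73 27 AE 09 80.

93 73 27 AE 09 80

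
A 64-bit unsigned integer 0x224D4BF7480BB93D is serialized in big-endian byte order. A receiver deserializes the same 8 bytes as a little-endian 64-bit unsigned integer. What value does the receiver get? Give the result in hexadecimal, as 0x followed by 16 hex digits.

0x3DB90B48F74B4D22

Stored big-endian, the bytes at ascending addresses are 22 4D 4B F7 48 0B B9 3D.
Read back as little-endian, the first byte is least significant, giving 0x3DB90B48F74B4D22.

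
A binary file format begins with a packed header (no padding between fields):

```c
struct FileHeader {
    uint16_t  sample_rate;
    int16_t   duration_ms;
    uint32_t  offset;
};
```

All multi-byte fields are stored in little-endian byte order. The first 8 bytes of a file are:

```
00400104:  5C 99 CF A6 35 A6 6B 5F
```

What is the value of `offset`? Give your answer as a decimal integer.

1600890421

`offset` follows `sample_rate` (2 B), `duration_ms` (2 B), so it starts at offset 2 + 2 = 4 and occupies 4 bytes.
Bytes at offsets 4..7: 35 A6 6B 5F.
Little-endian stores the least-significant byte at the lowest address.
Reassemble most-significant byte first: 5F 6B A6 35 → 0x5F6BA635.
0x5F6BA635 = 1600890421.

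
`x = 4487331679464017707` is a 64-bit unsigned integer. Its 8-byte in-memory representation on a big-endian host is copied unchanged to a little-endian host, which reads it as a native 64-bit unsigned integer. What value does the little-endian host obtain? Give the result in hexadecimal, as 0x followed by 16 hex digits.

4487331679464017707 in 64-bit hexadecimal is 0x3E46346337CF4F2B.
Stored big-endian, the bytes at ascending addresses are 3E 46 34 63 37 CF 4F 2B.
Read back as little-endian, the first byte is least significant, giving 0x2B4FCF376334463E.

0x2B4FCF376334463E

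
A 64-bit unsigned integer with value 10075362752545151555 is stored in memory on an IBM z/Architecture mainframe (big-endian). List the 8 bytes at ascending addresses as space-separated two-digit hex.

10075362752545151555 in hexadecimal, padded to 64 bits, is 0x8BD2E10AB8A7DA43.
Split into bytes (most-significant first): 8B D2 E1 0A B8 A7 DA 43.
Big-endian stores the most-significant byte at the lowest address.
So the memory order matches the most-significant-first order: 8B D2 E1 0A B8 A7 DA 43.

8B D2 E1 0A B8 A7 DA 43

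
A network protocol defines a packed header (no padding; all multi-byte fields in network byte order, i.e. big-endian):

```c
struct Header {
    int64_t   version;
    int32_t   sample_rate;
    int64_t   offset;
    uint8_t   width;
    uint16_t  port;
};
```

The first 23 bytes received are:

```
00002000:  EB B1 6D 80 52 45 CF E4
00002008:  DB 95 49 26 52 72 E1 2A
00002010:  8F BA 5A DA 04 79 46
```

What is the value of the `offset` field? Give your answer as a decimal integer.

`offset` follows `version` (8 B), `sample_rate` (4 B), so it starts at offset 8 + 4 = 12 and occupies 8 bytes.
Bytes at offsets 12..19: 52 72 E1 2A 8F BA 5A DA.
Big-endian: lowest address holds the most-significant byte.
The bytes are already most-significant first: 0x5272E12A8FBA5ADA.
0x5272E12A8FBA5ADA = 5941058431371336410.

5941058431371336410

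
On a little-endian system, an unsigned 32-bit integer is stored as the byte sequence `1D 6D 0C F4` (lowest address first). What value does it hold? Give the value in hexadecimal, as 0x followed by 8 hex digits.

0xF40C6D1D

In little-endian order the low byte comes first in memory.
Reassemble most-significant byte first: F4 0C 6D 1D → 0xF40C6D1D.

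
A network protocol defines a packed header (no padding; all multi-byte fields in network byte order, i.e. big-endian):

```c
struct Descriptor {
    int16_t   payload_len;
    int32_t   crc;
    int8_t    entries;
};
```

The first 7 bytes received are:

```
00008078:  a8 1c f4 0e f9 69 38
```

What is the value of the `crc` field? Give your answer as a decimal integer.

`crc` follows `payload_len` (2 bytes), so it starts at byte offset 2 and occupies 4 bytes.
Bytes at offsets 2..5: F4 0E F9 69.
In big-endian order the high byte comes first in memory.
The bytes are already most-significant first: 0xF40EF969.
Top bit is set, so as a signed 32-bit value this is 0xF40EF969 − 2^32 = -200345239.

-200345239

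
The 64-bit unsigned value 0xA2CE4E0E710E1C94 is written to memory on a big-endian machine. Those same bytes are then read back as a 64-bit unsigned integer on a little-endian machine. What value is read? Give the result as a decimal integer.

10672421095695371938

Stored big-endian, the bytes at ascending addresses are A2 CE 4E 0E 71 0E 1C 94.
Read back as little-endian, the first byte is least significant, giving 0x941C0E710E4ECEA2.
0x941C0E710E4ECEA2 = 10672421095695371938.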